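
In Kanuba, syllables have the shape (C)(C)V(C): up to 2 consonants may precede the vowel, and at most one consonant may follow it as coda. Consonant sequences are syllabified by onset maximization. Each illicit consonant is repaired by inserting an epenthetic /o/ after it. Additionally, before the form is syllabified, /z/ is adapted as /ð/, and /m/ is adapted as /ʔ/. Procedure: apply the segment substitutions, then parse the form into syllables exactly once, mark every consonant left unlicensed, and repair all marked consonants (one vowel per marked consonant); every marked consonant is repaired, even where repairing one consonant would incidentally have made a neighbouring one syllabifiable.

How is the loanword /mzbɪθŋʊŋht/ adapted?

Substitution: /m/ → /ʔ/, /z/ → /ð/, giving /ʔðbɪθŋʊŋht/.
Under (C)(C)V(C), the unsyllabifiable consonants are /ʔ/, /h/, /t/ (at most one coda consonant is licensed; onsets may contain at most 2 consonants).
Epenthesis after each stranded consonant: /ʔ/ → /ʔo/, /h/ → /ho/, /t/ → /to/.

ʔoðbɪθŋʊŋhoto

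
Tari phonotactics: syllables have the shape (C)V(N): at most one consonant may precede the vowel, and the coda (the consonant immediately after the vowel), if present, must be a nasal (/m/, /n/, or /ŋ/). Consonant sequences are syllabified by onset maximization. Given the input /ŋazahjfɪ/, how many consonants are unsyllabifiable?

Under (C)V(N), the unsyllabifiable consonants are /h/, /j/ (only a nasal (/m/, /n/, or /ŋ/) is licensed in coda position; onsets are limited to one consonant).

2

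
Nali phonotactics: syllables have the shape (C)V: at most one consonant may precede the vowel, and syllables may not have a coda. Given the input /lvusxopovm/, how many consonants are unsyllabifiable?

4

Under (C)V, the unsyllabifiable consonants are /l/, /s/, /v/, /m/ (no codas are permitted; onsets are limited to one consonant).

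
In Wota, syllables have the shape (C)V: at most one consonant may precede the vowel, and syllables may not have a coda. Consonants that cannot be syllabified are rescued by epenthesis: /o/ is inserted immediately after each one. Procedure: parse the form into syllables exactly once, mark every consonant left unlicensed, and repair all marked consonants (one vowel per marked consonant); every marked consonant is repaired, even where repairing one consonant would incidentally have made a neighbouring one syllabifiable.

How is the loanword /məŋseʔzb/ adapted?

Under (C)V, the unsyllabifiable consonants are /ŋ/, /ʔ/, /z/, /b/ (no codas are permitted; onsets are limited to one consonant).
Epenthesis after each stranded consonant: /ŋ/ → /ŋo/, /ʔ/ → /ʔo/, /z/ → /zo/, /b/ → /bo/.

məŋoseʔozobo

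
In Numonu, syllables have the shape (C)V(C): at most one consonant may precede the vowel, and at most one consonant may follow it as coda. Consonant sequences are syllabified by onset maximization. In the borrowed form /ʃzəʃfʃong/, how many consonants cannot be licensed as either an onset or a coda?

3

The consonants /ʃ/, /f/, /g/ cannot be parsed into a legal (C)V(C) syllable (at most one coda consonant is licensed; onsets are limited to one consonant).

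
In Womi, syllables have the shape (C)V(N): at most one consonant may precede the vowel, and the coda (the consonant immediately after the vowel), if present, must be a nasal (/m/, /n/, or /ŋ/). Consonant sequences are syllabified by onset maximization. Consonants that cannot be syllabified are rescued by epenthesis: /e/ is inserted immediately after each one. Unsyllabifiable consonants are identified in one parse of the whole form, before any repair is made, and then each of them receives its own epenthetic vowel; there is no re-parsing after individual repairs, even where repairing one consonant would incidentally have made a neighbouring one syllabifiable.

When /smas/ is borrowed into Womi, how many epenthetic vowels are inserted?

The unsyllabifiable consonants are /s/, /s/; each receives one epenthetic vowel.

2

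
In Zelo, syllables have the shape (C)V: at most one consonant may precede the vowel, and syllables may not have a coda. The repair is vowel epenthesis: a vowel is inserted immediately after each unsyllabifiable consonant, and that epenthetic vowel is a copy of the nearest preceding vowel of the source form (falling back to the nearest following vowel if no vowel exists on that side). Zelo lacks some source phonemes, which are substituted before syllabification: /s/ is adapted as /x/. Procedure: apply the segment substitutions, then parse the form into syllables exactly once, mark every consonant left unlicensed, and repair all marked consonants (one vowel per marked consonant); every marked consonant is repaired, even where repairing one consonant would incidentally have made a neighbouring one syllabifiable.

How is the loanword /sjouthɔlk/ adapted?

Substitution: /s/ → /x/, giving /xjouthɔlk/.
The consonants /x/, /t/, /l/, /k/ cannot be parsed into a legal (C)V syllable (no codas are permitted; onsets are limited to one consonant).
Epenthesis after each stranded consonant: /x/ → /xo/, /t/ → /tu/, /l/ → /lɔ/, /k/ → /kɔ/.

xojoutuhɔlɔkɔ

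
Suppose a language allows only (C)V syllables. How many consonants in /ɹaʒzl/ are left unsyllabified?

3

The consonants /ʒ/, /z/, /l/ cannot be parsed into a legal (C)V syllable (no codas are permitted; onsets are limited to one consonant).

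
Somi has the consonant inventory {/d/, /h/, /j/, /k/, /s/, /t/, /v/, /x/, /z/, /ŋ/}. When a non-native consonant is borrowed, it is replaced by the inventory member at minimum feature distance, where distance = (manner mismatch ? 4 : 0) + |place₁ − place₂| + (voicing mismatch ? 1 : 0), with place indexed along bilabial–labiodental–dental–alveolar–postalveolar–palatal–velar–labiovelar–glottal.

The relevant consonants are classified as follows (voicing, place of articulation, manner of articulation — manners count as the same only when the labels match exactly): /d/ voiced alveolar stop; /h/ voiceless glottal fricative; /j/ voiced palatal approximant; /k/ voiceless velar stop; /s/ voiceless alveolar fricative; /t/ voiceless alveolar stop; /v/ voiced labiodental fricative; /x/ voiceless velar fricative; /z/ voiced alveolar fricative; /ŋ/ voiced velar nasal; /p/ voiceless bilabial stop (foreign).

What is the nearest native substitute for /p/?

t

/t/ is closest: same manner (stop), place distance 3 (bilabial→alveolar), same voicing; total 3. Next closest is /d/ at distance 4.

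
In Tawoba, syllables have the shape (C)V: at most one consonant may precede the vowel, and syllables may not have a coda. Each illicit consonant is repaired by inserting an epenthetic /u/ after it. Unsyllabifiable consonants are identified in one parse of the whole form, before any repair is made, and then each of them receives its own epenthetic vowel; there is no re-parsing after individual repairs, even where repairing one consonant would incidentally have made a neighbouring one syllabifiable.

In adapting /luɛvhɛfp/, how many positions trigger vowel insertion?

3

The unsyllabifiable consonants are /v/, /f/, /p/; each receives one epenthetic vowel.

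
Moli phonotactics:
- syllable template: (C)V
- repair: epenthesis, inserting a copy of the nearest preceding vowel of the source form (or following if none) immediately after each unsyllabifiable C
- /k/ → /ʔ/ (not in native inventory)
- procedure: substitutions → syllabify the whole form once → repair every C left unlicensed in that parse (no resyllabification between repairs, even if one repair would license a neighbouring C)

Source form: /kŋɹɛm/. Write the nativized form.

ʔɛŋɛɹɛmɛ

Substitution: /k/ → /ʔ/, giving /ʔŋɹɛm/.
Syllabifying with onset maximization leaves /ʔ/, /ŋ/, /m/ stranded (no codas are permitted; onsets are limited to one consonant).
Epenthesis after each stranded consonant: /ʔ/ → /ʔɛ/, /ŋ/ → /ŋɛ/, /m/ → /mɛ/.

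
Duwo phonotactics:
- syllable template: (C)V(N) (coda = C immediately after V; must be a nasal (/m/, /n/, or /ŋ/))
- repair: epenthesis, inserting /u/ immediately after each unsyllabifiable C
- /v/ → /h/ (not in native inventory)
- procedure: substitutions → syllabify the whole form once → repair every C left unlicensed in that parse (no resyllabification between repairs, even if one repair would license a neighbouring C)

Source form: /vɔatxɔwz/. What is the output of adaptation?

Substitution: /v/ → /h/, giving /hɔatxɔwz/.
The consonants /t/, /w/, /z/ cannot be parsed into a legal (C)V(N) syllable (only a nasal (/m/, /n/, or /ŋ/) is licensed in coda position; onsets are limited to one consonant).
Inserting the epenthetic vowel yields /t/ → /tu/, /w/ → /wu/, /z/ → /zu/.

hɔatuxɔwuzu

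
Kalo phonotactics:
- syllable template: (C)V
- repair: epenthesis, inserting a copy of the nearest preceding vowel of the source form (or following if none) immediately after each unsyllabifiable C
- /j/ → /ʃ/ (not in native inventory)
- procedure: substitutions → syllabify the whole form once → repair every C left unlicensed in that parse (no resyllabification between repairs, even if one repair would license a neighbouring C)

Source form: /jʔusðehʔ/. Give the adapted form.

ʃuʔusuðeheʔe

Substitution: /j/ → /ʃ/, giving /ʃʔusðehʔ/.
Syllabifying with onset maximization leaves /ʃ/, /s/, /h/, /ʔ/ stranded (no codas are permitted; onsets are limited to one consonant).
Epenthesis after each stranded consonant: /ʃ/ → /ʃu/, /s/ → /su/, /h/ → /he/, /ʔ/ → /ʔe/.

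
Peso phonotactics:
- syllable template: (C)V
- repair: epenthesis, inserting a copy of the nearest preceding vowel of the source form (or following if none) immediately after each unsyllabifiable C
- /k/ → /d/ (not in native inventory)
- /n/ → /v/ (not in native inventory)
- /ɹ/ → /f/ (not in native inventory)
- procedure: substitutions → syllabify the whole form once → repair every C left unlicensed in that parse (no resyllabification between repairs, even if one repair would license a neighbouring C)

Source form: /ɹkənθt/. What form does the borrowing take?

fədəvəθətə

Substitution: /ɹ/ → /f/, /k/ → /d/, /n/ → /v/, giving /fdəvθt/.
Under (C)V, the unsyllabifiable consonants are /f/, /v/, /θ/, /t/ (no codas are permitted; onsets are limited to one consonant).
Inserting the epenthetic vowel yields /f/ → /fə/, /v/ → /və/, /θ/ → /θə/, /t/ → /tə/.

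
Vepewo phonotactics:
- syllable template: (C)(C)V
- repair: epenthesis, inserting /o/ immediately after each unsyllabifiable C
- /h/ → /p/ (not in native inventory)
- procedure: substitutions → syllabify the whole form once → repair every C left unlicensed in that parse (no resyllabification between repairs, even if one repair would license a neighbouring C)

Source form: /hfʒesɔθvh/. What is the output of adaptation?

Substitution: /h/ → /p/, giving /pfʒesɔθvp/.
Under (C)(C)V, the unsyllabifiable consonants are /p/, /θ/, /v/, /p/ (no codas are permitted; onsets may contain at most 2 consonants).
Epenthesis after each stranded consonant: /p/ → /po/, /θ/ → /θo/, /v/ → /vo/, /p/ → /po/.

pofʒesɔθovopo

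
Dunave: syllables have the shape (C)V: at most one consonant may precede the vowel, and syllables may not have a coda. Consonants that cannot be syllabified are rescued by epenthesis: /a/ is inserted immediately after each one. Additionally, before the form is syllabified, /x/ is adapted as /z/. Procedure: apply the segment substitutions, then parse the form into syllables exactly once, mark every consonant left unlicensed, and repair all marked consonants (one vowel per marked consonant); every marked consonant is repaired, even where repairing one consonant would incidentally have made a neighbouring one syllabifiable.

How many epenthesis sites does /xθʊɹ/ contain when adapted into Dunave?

After substitution the input is /zθʊɹ/.
The unsyllabifiable consonants are /z/, /ɹ/; each receives one epenthetic vowel.

2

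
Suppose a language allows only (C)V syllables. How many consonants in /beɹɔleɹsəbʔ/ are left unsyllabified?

3

The consonants /ɹ/, /b/, /ʔ/ cannot be parsed into a legal (C)V syllable (no codas are permitted; onsets are limited to one consonant).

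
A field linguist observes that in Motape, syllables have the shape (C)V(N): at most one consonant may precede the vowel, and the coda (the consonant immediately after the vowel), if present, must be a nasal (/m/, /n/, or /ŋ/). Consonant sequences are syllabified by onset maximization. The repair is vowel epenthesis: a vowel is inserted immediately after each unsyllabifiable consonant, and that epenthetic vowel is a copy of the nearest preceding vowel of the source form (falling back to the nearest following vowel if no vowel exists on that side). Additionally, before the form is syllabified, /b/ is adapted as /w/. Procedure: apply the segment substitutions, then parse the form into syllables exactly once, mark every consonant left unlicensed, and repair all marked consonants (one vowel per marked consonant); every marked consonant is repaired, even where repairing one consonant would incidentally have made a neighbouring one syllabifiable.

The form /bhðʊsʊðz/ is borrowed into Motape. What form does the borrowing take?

wʊhʊðʊsʊðʊzʊ

Substitution: /b/ → /w/, giving /whðʊsʊðz/.
The consonants /w/, /h/, /ð/, /z/ cannot be parsed into a legal (C)V(N) syllable (only a nasal (/m/, /n/, or /ŋ/) is licensed in coda position; onsets are limited to one consonant).
Each unlicensed consonant becomes the onset of a new syllable: /w/ → /wʊ/, /h/ → /hʊ/, /ð/ → /ðʊ/, /z/ → /zʊ/.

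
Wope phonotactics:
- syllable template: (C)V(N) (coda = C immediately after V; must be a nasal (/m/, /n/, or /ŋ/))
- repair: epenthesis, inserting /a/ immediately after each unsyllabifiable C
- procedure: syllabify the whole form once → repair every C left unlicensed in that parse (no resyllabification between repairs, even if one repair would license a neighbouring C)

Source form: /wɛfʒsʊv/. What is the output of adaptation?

wɛfaʒasʊva

Syllabifying with onset maximization leaves /f/, /ʒ/, /v/ stranded (only a nasal (/m/, /n/, or /ŋ/) is licensed in coda position; onsets are limited to one consonant).
Epenthesis after each stranded consonant: /f/ → /fa/, /ʒ/ → /ʒa/, /v/ → /va/.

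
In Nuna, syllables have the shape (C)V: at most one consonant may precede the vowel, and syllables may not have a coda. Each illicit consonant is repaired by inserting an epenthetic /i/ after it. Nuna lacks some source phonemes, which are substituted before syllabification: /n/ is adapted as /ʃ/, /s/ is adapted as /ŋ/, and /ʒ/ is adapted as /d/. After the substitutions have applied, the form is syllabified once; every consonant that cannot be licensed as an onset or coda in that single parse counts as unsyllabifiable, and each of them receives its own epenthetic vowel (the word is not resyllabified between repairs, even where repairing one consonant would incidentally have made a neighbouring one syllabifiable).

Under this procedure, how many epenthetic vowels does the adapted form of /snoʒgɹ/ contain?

4

After substitution the input is /ŋʃodgɹ/.
The unsyllabifiable consonants are /ŋ/, /d/, /g/, /ɹ/; each receives one epenthetic vowel.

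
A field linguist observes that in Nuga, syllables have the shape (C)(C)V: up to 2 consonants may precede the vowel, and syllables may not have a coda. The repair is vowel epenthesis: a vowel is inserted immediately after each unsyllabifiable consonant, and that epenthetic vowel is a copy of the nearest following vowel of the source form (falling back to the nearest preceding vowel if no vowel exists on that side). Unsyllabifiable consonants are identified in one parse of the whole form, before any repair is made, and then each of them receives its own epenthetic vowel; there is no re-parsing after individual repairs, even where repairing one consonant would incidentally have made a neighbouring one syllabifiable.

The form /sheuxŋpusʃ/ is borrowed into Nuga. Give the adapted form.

Syllabifying with onset maximization leaves /x/, /s/, /ʃ/ stranded (no codas are permitted; onsets may contain at most 2 consonants).
Inserting the epenthetic vowel yields /x/ → /xu/, /s/ → /su/, /ʃ/ → /ʃu/.

sheuxuŋpusuʃu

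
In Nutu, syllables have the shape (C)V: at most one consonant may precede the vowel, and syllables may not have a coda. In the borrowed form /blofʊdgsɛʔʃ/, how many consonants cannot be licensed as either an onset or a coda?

Syllabifying with onset maximization leaves /b/, /d/, /g/, /ʔ/, /ʃ/ stranded (no codas are permitted; onsets are limited to one consonant).

5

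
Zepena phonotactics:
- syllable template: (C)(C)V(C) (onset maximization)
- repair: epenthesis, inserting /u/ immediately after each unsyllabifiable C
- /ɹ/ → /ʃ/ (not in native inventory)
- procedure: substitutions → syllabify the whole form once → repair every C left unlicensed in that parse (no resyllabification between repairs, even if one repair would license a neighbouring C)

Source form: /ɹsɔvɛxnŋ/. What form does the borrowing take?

Substitution: /ɹ/ → /ʃ/, giving /ʃsɔvɛxnŋ/.
Under (C)(C)V(C), the unsyllabifiable consonants are /n/, /ŋ/ (at most one coda consonant is licensed; onsets may contain at most 2 consonants).
Each unlicensed consonant becomes the onset of a new syllable: /n/ → /nu/, /ŋ/ → /ŋu/.

ʃsɔvɛxnuŋu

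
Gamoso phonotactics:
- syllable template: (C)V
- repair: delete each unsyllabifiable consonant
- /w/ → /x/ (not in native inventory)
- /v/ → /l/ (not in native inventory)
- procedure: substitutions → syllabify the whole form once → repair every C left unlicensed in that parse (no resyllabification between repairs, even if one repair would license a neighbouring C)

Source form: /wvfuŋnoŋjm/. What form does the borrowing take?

funo

Substitution: /w/ → /x/, /v/ → /l/, giving /xlfuŋnoŋjm/.
Syllabifying with onset maximization leaves /x/, /l/, /ŋ/, /ŋ/, /j/, /m/ stranded (no codas are permitted; onsets are limited to one consonant).
Each unlicensed consonant is deleted: /x/, /l/, /ŋ/, /ŋ/, /j/, /m/.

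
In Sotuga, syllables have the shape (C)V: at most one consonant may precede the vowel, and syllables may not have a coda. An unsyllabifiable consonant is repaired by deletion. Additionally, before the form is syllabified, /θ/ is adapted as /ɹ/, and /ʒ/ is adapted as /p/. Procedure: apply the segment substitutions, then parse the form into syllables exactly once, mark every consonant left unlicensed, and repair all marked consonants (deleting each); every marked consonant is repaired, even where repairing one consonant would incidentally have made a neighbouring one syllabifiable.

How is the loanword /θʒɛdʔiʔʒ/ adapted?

Substitution: /θ/ → /ɹ/, /ʒ/ → /p/, giving /ɹpɛdʔiʔp/.
Syllabifying with onset maximization leaves /ɹ/, /d/, /ʔ/, /p/ stranded (no codas are permitted; onsets are limited to one consonant).
Each unlicensed consonant is deleted: /ɹ/, /d/, /ʔ/, /p/.

pɛʔi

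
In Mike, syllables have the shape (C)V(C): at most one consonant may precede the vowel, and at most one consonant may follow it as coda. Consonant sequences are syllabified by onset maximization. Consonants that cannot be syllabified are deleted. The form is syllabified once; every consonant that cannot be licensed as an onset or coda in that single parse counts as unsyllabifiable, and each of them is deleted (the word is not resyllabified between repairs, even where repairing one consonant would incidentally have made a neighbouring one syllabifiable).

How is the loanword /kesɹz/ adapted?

kes

Syllabifying with onset maximization leaves /ɹ/, /z/ stranded (at most one coda consonant is licensed; onsets are limited to one consonant).
Each unlicensed consonant is deleted: /ɹ/, /z/.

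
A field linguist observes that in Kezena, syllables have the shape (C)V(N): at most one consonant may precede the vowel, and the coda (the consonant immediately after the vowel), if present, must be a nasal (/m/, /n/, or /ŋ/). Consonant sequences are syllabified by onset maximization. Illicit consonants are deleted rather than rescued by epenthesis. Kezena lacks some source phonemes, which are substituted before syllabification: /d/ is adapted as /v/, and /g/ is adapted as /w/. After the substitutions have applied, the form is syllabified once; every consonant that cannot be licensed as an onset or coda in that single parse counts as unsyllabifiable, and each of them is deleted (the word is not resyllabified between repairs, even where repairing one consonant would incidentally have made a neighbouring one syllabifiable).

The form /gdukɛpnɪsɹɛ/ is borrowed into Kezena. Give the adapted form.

vukɛnɪɹɛ

Substitution: /g/ → /w/, /d/ → /v/, giving /wvukɛpnɪsɹɛ/.
Under (C)V(N), the unsyllabifiable consonants are /w/, /p/, /s/ (only a nasal (/m/, /n/, or /ŋ/) is licensed in coda position; onsets are limited to one consonant).
Deletion applies to /w/, /p/, /s/.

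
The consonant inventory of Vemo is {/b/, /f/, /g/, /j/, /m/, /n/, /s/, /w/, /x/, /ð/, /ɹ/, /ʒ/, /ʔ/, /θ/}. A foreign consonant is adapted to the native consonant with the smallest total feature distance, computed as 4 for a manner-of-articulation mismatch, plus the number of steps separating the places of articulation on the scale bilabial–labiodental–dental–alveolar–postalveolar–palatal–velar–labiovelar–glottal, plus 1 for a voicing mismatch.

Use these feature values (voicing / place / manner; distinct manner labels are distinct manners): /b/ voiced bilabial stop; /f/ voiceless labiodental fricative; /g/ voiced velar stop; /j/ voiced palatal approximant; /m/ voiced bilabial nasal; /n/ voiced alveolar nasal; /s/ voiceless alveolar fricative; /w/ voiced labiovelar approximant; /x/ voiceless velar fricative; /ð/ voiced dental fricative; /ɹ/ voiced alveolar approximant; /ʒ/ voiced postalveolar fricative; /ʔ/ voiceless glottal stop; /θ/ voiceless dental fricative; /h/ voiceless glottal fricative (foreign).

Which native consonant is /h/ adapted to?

/x/ is closest: same manner (fricative), place distance 2 (glottal→velar), same voicing; total 2. Next closest is /ʔ/ at distance 4.

x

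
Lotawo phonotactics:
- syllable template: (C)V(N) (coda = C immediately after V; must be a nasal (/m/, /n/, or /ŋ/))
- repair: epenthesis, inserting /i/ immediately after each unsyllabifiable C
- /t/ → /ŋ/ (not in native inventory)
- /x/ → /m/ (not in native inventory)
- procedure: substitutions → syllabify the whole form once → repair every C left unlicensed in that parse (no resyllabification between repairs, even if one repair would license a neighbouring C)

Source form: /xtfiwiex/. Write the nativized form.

miŋifiwiem

Substitution: /x/ → /m/, /t/ → /ŋ/, giving /mŋfiwiem/.
Under (C)V(N), the unsyllabifiable consonants are /m/, /ŋ/ (only a nasal (/m/, /n/, or /ŋ/) is licensed in coda position; onsets are limited to one consonant).
Epenthesis after each stranded consonant: /m/ → /mi/, /ŋ/ → /ŋi/.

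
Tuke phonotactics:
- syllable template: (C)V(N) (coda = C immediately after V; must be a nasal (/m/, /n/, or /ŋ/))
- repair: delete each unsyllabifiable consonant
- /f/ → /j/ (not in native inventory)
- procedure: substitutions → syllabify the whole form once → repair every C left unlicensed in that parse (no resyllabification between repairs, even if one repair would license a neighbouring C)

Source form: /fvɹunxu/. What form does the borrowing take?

Substitution: /f/ → /j/, giving /jvɹunxu/.
Under (C)V(N), the unsyllabifiable consonants are /j/, /v/ (only a nasal (/m/, /n/, or /ŋ/) is licensed in coda position; onsets are limited to one consonant).
Deletion applies to /j/, /v/.

ɹunxu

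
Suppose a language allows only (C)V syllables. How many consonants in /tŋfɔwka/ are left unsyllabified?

Syllabifying with onset maximization leaves /t/, /ŋ/, /w/ stranded (no codas are permitted; onsets are limited to one consonant).

3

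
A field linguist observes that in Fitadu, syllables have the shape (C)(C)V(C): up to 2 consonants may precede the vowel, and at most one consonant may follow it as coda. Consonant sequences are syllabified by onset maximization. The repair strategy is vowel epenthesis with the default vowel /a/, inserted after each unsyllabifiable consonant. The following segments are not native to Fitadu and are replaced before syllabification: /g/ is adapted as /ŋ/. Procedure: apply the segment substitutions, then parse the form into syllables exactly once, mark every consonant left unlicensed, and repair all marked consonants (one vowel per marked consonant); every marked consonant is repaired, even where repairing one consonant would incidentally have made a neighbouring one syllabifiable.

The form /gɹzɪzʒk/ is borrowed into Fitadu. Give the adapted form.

Substitution: /g/ → /ŋ/, giving /ŋɹzɪzʒk/.
Syllabifying with onset maximization leaves /ŋ/, /ʒ/, /k/ stranded (at most one coda consonant is licensed; onsets may contain at most 2 consonants).
Inserting the epenthetic vowel yields /ŋ/ → /ŋa/, /ʒ/ → /ʒa/, /k/ → /ka/.

ŋaɹzɪzʒaka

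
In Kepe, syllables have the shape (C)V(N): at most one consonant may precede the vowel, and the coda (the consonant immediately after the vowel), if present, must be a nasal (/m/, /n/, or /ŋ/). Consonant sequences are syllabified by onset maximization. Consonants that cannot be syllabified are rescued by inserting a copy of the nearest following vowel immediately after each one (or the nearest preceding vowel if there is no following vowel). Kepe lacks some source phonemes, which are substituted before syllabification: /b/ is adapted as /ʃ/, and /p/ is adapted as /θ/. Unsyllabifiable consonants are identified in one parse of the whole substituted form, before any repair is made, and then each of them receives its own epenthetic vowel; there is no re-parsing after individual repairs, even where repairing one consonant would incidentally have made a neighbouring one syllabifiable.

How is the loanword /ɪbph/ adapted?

Substitution: /b/ → /ʃ/, /p/ → /θ/, giving /ɪʃθh/.
Syllabifying with onset maximization leaves /ʃ/, /θ/, /h/ stranded (only a nasal (/m/, /n/, or /ŋ/) is licensed in coda position; onsets are limited to one consonant).
Each unlicensed consonant becomes the onset of a new syllable: /ʃ/ → /ʃɪ/, /θ/ → /θɪ/, /h/ → /hɪ/.

ɪʃɪθɪhɪ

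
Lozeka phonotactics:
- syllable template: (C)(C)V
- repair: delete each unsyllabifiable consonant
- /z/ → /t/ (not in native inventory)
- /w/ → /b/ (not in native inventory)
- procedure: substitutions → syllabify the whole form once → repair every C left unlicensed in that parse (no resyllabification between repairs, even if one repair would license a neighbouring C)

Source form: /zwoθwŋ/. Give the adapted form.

Substitution: /z/ → /t/, /w/ → /b/, giving /tboθbŋ/.
The consonants /θ/, /b/, /ŋ/ cannot be parsed into a legal (C)(C)V syllable (no codas are permitted; onsets may contain at most 2 consonants).
Deletion applies to /θ/, /b/, /ŋ/.

tbo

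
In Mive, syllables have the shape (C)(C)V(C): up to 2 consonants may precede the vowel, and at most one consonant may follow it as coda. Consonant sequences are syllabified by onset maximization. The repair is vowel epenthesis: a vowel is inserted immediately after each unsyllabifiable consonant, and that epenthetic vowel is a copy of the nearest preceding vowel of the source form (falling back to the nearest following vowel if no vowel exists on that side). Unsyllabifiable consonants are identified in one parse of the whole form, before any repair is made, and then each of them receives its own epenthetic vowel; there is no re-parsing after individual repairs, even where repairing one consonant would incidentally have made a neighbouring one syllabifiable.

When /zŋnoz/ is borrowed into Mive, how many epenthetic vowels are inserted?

The unsyllabifiable consonants are /z/; each receives one epenthetic vowel.

1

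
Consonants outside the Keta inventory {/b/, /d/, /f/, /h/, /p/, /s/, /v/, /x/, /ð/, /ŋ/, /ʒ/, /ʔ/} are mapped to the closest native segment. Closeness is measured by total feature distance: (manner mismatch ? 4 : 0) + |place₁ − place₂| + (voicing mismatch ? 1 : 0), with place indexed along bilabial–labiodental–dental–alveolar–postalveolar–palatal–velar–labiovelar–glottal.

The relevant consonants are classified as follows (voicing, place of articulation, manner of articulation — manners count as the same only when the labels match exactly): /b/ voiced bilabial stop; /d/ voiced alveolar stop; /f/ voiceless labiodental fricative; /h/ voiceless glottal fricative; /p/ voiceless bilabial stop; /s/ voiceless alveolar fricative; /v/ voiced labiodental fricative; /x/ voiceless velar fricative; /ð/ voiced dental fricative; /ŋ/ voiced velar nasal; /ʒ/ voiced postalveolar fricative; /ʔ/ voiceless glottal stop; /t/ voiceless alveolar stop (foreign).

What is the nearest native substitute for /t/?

/d/ is closest: same manner (stop), place distance 0 (alveolar→alveolar), voicing differs (+1); total 1. Next closest is /p/ at distance 3.

d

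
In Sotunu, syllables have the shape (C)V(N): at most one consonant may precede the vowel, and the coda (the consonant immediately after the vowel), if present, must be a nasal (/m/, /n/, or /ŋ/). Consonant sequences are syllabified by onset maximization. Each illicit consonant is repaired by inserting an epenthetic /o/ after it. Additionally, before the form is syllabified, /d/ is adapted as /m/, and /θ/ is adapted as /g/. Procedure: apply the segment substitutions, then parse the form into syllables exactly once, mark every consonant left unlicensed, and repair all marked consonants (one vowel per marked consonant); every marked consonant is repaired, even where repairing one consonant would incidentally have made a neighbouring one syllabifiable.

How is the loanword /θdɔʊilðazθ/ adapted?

Substitution: /θ/ → /g/, /d/ → /m/, giving /gmɔʊilðazg/.
Under (C)V(N), the unsyllabifiable consonants are /g/, /l/, /z/, /g/ (only a nasal (/m/, /n/, or /ŋ/) is licensed in coda position; onsets are limited to one consonant).
Epenthesis after each stranded consonant: /g/ → /go/, /l/ → /lo/, /z/ → /zo/, /g/ → /go/.

gomɔʊiloðazogo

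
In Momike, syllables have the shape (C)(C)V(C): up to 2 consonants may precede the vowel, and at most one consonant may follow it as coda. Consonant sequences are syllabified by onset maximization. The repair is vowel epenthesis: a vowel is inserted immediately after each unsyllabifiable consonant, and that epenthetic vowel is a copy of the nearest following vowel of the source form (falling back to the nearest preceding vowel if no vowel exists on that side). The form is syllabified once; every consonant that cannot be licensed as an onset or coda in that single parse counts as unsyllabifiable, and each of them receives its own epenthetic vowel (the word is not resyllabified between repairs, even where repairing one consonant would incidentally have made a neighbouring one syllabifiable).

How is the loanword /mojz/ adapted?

mojzo

Under (C)(C)V(C), the unsyllabifiable consonants are /z/ (at most one coda consonant is licensed; onsets may contain at most 2 consonants).
Epenthesis after each stranded consonant: /z/ → /zo/.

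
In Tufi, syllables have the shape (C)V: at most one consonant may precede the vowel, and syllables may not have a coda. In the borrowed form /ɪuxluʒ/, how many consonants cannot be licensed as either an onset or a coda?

2

Under (C)V, the unsyllabifiable consonants are /x/, /ʒ/ (no codas are permitted; onsets are limited to one consonant).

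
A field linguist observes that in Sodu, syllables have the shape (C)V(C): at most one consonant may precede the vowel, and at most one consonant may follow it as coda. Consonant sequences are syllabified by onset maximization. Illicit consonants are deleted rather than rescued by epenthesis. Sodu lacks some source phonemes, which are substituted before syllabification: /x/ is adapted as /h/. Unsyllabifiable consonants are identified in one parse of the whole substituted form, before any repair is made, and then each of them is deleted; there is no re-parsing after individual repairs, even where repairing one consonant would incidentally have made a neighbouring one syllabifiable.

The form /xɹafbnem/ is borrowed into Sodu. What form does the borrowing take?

ɹafnem

Substitution: /x/ → /h/, giving /hɹafbnem/.
Syllabifying with onset maximization leaves /h/, /b/ stranded (at most one coda consonant is licensed; onsets are limited to one consonant).
Each unlicensed consonant is deleted: /h/, /b/.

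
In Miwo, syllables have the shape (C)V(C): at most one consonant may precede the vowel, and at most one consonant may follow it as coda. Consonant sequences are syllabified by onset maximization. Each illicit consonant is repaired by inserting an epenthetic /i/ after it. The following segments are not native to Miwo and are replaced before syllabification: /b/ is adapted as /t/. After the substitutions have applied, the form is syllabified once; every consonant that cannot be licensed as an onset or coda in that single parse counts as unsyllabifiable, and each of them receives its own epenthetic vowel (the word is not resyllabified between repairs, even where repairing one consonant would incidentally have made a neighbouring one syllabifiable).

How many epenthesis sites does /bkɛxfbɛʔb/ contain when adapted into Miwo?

3

After substitution the input is /tkɛxftɛʔt/.
The unsyllabifiable consonants are /t/, /f/, /t/; each receives one epenthetic vowel.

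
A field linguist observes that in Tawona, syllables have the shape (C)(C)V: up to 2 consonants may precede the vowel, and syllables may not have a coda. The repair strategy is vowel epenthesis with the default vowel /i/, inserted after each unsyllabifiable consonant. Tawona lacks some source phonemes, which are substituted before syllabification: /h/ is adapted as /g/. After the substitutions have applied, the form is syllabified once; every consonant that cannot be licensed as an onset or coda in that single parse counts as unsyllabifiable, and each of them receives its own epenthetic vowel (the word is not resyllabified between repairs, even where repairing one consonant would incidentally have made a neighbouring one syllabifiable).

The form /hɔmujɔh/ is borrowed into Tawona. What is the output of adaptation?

Substitution: /h/ → /g/, giving /gɔmujɔg/.
Syllabifying with onset maximization leaves /g/ stranded (no codas are permitted; onsets may contain at most 2 consonants).
Epenthesis after each stranded consonant: /g/ → /gi/.

gɔmujɔgi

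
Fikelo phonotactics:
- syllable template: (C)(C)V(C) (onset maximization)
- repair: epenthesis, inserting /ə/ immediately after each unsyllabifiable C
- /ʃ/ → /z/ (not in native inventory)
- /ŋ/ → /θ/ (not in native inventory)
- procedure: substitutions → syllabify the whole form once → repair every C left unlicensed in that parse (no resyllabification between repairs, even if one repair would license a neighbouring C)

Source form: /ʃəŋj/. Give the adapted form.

zəθjə

Substitution: /ʃ/ → /z/, /ŋ/ → /θ/, giving /zəθj/.
Under (C)(C)V(C), the unsyllabifiable consonants are /j/ (at most one coda consonant is licensed; onsets may contain at most 2 consonants).
Epenthesis after each stranded consonant: /j/ → /jə/.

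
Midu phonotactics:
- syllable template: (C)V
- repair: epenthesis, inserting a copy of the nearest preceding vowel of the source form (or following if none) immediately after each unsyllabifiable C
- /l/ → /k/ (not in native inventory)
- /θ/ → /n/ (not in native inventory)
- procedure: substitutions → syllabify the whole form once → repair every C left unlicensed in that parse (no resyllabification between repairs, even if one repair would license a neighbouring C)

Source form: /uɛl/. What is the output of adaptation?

uɛkɛ

Substitution: /l/ → /k/, giving /uɛk/.
The consonants /k/ cannot be parsed into a legal (C)V syllable (no codas are permitted; onsets are limited to one consonant).
Inserting the epenthetic vowel yields /k/ → /kɛ/.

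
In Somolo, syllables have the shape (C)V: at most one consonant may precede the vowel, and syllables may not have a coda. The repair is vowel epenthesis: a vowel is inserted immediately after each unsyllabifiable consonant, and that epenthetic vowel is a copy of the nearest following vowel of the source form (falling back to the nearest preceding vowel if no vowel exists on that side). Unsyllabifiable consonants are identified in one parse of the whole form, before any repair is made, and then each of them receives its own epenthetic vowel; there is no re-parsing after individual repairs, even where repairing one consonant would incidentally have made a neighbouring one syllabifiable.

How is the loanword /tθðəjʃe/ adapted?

Under (C)V, the unsyllabifiable consonants are /t/, /θ/, /j/ (no codas are permitted; onsets are limited to one consonant).
Inserting the epenthetic vowel yields /t/ → /tə/, /θ/ → /θə/, /j/ → /je/.

təθəðəjeʃe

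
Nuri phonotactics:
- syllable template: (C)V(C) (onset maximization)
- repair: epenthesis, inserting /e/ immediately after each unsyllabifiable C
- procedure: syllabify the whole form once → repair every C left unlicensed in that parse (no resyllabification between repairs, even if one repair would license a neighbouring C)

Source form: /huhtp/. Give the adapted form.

The consonants /t/, /p/ cannot be parsed into a legal (C)V(C) syllable (at most one coda consonant is licensed; onsets are limited to one consonant).
Each unlicensed consonant becomes the onset of a new syllable: /t/ → /te/, /p/ → /pe/.

huhtepe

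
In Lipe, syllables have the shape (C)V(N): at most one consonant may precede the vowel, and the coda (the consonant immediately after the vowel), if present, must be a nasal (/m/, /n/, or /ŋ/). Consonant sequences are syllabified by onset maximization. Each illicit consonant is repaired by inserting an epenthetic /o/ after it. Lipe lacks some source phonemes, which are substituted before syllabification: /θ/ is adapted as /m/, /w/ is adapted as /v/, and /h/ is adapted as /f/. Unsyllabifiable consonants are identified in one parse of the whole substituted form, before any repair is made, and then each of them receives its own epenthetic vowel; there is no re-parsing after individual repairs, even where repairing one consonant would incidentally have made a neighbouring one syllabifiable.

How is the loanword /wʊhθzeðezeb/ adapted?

vʊfomozeðezebo

Substitution: /w/ → /v/, /h/ → /f/, /θ/ → /m/, giving /vʊfmzeðezeb/.
Syllabifying with onset maximization leaves /f/, /m/, /b/ stranded (only a nasal (/m/, /n/, or /ŋ/) is licensed in coda position; onsets are limited to one consonant).
Each unlicensed consonant becomes the onset of a new syllable: /f/ → /fo/, /m/ → /mo/, /b/ → /bo/.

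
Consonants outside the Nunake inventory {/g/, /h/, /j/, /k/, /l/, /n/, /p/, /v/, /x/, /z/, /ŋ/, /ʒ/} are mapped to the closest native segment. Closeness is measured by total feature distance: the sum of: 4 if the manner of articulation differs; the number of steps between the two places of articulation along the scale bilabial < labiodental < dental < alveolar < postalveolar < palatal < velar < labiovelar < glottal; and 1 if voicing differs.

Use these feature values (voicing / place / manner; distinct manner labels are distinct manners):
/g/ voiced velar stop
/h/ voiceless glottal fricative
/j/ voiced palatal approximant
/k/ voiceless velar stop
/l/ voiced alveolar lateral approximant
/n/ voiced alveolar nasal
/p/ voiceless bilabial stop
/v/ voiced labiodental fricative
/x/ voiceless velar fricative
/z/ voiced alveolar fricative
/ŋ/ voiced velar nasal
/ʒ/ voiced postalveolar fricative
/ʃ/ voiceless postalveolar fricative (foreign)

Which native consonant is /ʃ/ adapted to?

ʒ

/ʒ/ is closest: same manner (fricative), place distance 0 (postalveolar→postalveolar), voicing differs (+1); total 1. Next closest is /x/ at distance 2.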